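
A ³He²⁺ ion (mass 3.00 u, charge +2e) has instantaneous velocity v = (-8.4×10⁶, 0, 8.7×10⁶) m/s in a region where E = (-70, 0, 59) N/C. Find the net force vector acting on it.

Only an electric field acts, so F = qE = (3.204×10⁻¹⁹ C)·(-70.0, 0, 59.0) = (-2.24×10⁻¹⁷, 0, 1.89×10⁻¹⁷) N.

F ≈ (-2.24×10⁻¹⁷, 0, 1.89×10⁻¹⁷) N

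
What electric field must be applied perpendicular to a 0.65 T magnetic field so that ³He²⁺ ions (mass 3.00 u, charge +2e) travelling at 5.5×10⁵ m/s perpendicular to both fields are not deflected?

For straight-line motion qE = qvB, so E = vB.
E = 5.5×10⁵ × 0.65 = 3.6×10⁵ V/m.

E = 3.6×10⁵ V/m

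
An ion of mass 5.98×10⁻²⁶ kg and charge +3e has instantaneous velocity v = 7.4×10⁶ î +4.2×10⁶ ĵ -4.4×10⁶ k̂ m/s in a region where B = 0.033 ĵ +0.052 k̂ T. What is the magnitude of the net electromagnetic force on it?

v×B = (3.64×10⁵, -3.85×10⁵, 2.44×10⁵) N/C.
F = q v×B = (4.806×10⁻¹⁹ C)·(3.64×10⁵, -3.85×10⁵, 2.44×10⁵) = (1.75×10⁻¹³, -1.85×10⁻¹³, 1.17×10⁻¹³) N.
|F| = 2.80×10⁻¹³ N.

|F| ≈ 2.80×10⁻¹³ N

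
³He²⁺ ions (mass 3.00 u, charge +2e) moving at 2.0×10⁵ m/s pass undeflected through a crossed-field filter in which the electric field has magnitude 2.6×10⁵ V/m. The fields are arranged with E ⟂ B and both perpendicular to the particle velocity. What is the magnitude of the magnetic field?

B = 1.3 T

Balance of forces in the selector: qE = qvB ⇒ B = E/v.
B = 2.6×10⁵/2.0×10⁵ = 1.3 T.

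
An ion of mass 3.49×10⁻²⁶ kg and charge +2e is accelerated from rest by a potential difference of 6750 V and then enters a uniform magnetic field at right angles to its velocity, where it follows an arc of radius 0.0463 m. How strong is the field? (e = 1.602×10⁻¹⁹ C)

B ≈ 0.828 T

v = √(2|q|V/m) = √(2·3.204×10⁻¹⁹·6750/3.49×10⁻²⁶) ≈ 3.520×10⁵ m/s.
B = mv/(|q|r) = (3.49×10⁻²⁶)(3.520×10⁵)/((3.204×10⁻¹⁹)(0.0463)) ≈ 0.828 T.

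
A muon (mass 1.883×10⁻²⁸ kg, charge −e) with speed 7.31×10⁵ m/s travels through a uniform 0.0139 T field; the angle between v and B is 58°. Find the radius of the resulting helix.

r ≈ 0.0524 m

v⊥ = v sinθ = 7.31×10⁵·sin58° ≈ 6.199×10⁵ m/s.
r = m v⊥/(|q|B) = (1.883×10⁻²⁸)(6.199×10⁵)/((1.602×10⁻¹⁹)(0.0139)) ≈ 0.0524 m.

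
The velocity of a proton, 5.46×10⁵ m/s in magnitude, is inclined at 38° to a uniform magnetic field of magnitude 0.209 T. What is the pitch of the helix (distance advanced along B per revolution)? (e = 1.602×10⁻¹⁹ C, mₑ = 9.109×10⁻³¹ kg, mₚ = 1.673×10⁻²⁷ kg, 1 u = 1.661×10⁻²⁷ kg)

p ≈ 0.135 m

v∥ = v cosθ = 5.46×10⁵·cos38° ≈ 4.303×10⁵ m/s.
T = 2πm/(|q|B) = 2π(1.673×10⁻²⁷)/((1.602×10⁻¹⁹)(0.209)) ≈ 3.140×10⁻⁷ s.
pitch = v∥ T = (4.303×10⁵)(3.140×10⁻⁷) ≈ 0.135 m.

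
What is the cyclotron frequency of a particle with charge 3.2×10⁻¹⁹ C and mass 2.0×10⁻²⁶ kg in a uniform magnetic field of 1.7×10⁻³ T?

f ≈ 4300 Hz

f = |q|B/(2πm).
f = (3.2×10⁻¹⁹)(1.7×10⁻³)/(2π·2.0×10⁻²⁶) ≈ 4300 Hz.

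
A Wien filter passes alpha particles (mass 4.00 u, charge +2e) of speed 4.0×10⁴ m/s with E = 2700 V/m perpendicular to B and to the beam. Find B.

Balance of forces in the selector: qE = qvB ⇒ B = E/v.
B = 2700/4.0×10⁴ = 0.068 T.

B = 0.068 T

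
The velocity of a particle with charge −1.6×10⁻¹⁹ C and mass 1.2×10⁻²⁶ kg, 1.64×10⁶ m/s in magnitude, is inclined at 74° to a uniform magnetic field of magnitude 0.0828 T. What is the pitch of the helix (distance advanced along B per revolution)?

p ≈ 2.57 m

v∥ = v cosθ = 1.64×10⁶·cos74° ≈ 4.520×10⁵ m/s.
T = 2πm/(|q|B) = 2π(1.2×10⁻²⁶)/((1.6×10⁻¹⁹)(0.0828)) ≈ 5.691×10⁻⁶ s.
pitch = v∥ T = (4.520×10⁵)(5.691×10⁻⁶) ≈ 2.57 m.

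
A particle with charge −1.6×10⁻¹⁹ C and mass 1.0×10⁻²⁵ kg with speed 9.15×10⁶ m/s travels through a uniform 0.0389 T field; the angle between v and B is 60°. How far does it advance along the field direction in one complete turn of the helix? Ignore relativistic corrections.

p ≈ 462 m

v∥ = v cosθ = 9.15×10⁶·cos60° ≈ 4.575×10⁶ m/s.
T = 2πm/(|q|B) = 2π(1.0×10⁻²⁵)/((1.6×10⁻¹⁹)(0.0389)) ≈ 1.010×10⁻⁴ s.
pitch = v∥ T = (4.575×10⁶)(1.010×10⁻⁴) ≈ 462 m.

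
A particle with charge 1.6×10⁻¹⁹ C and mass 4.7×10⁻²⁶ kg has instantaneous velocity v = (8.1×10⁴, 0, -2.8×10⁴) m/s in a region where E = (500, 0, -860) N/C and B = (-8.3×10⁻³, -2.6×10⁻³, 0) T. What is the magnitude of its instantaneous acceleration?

v×B = (-72.8, 232, -211) N/C.
E + v×B = (427, 232, -1070) N/C.
F = q(E + v×B) = (1.6×10⁻¹⁹ C)·(427, 232, -1070) = (6.84×10⁻¹⁷, 3.72×10⁻¹⁷, -1.71×10⁻¹⁶) N.
|a| = |F|/m = 1.881×10⁻¹⁶/4.7×10⁻²⁶ ≈ 4.00×10⁹ m/s².

|a| ≈ 4.00×10⁹ m/s²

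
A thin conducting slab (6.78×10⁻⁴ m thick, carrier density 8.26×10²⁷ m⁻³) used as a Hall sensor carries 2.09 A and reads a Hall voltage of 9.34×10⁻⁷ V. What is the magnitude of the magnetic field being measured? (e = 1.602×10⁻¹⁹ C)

From V_H = IB/(n e t), B = V_H n e t / I.
B = (9.34×10⁻⁷)(8.26×10²⁷)(1.602×10⁻¹⁹)(6.78×10⁻⁴)/2.09 ≈ 0.401 T.

B ≈ 0.401 T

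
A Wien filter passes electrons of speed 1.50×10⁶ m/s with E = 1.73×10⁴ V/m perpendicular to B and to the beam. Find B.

Balance of forces in the selector: qE = qvB ⇒ B = E/v.
B = 1.73×10⁴/1.50×10⁶ = 0.0115 T.

B = 0.0115 T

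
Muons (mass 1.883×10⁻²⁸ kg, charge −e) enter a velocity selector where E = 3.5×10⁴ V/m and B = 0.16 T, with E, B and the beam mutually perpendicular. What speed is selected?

Zero net Lorentz force requires |qE| = |q v×B|, i.e. E = vB.
v = E/B = 3.5×10⁴/0.16 = 2.2×10⁵ m/s.
The result is independent of the particle's charge and mass.

v = 2.2×10⁵ m/s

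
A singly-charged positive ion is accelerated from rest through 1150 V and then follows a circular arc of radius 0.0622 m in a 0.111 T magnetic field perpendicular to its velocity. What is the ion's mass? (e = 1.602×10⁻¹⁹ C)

Combine |q|V = ½mv² and r = mv/(|q|B): eliminate v to get m = qB²r²/(2V).
m = (1.602×10⁻¹⁹)(0.111)²(0.0622)²/(2·1150) ≈ 3.32×10⁻²⁷ kg.

m ≈ 3.32×10⁻²⁷ kg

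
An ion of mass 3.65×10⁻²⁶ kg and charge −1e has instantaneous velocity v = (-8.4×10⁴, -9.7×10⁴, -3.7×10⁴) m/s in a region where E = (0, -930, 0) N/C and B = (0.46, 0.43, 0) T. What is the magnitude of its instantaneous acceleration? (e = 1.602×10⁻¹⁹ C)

|a| ≈ 1.12×10¹¹ m/s²

v×B = (1.59×10⁴, -1.70×10⁴, 8500) N/C.
E + v×B = (1.59×10⁴, -1.80×10⁴, 8500) N/C.
F = q(E + v×B) = (−1.602×10⁻¹⁹ C)·(1.59×10⁴, -1.80×10⁴, 8500) = (-2.55×10⁻¹⁵, 2.88×10⁻¹⁵, -1.36×10⁻¹⁵) N.
|a| = |F|/m = 4.077×10⁻¹⁵/3.65×10⁻²⁶ ≈ 1.12×10¹¹ m/s².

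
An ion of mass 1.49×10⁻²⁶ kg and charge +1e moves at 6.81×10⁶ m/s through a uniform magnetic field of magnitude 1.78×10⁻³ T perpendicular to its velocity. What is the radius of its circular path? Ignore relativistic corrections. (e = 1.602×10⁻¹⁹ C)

The magnetic force provides the centripetal force: |q|vB = mv²/r.
r = mv/(|q|B) = (1.49×10⁻²⁶)(6.81×10⁶)/((1.602×10⁻¹⁹)(1.78×10⁻³)) ≈ 356 m.

r ≈ 356 m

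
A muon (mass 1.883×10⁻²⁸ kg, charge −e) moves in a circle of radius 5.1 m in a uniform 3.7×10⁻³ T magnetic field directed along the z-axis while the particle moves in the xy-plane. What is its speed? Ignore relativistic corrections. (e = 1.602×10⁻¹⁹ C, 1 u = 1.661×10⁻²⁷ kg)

From |q|vB = mv²/r, v = |q|Br/m.
v = (1.602×10⁻¹⁹)(3.7×10⁻³)(5.1)/1.883×10⁻²⁸ ≈ 1.6×10⁷ m/s.

v ≈ 1.6×10⁷ m/s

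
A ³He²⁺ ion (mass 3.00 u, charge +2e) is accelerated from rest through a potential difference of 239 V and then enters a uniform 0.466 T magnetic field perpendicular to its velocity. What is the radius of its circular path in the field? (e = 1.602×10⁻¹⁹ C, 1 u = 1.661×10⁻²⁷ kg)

Acceleration: |q|V = ½mv² ⇒ v = √(2|q|V/m) = √(2·3.204×10⁻¹⁹·239/4.983×10⁻²⁷) ≈ 1.753×10⁵ m/s.
In the field: r = mv/(|q|B) = (4.983×10⁻²⁷)(1.753×10⁵)/((3.204×10⁻¹⁹)(0.466)) ≈ 5.85×10⁻³ m.

r ≈ 5.85×10⁻³ m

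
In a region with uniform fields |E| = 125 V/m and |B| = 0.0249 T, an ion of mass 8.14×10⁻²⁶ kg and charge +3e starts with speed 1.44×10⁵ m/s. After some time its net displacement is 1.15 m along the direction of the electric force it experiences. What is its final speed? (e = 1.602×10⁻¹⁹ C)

v_f ≈ 1.50×10⁵ m/s

B does no work; ΔKE = |q|E d.
½mv_f² = ½mv₀² + |q|Ed = ½(8.14×10⁻²⁶)(1.44×10⁵)² + (4.806×10⁻¹⁹)(125)(1.15) ≈ 8.440×10⁻¹⁶ J + 6.909×10⁻¹⁷ J ≈ 9.130×10⁻¹⁶ J.
v_f = √(2·9.130×10⁻¹⁶/8.14×10⁻²⁶) ≈ 1.50×10⁵ m/s.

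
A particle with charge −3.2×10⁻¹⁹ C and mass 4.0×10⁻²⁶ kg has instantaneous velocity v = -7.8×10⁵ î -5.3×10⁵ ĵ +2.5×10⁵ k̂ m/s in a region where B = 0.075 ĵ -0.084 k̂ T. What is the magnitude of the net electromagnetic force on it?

v×B = (2.58×10⁴, -6.55×10⁴, -5.85×10⁴) N/C.
F = q v×B = (−3.2×10⁻¹⁹ C)·(2.58×10⁴, -6.55×10⁴, -5.85×10⁴) = (-8.25×10⁻¹⁵, 2.10×10⁻¹⁴, 1.87×10⁻¹⁴) N.
|F| = 2.93×10⁻¹⁴ N.

|F| ≈ 2.93×10⁻¹⁴ N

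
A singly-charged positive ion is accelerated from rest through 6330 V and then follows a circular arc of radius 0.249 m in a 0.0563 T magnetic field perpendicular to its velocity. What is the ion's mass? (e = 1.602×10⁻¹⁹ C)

Combine |q|V = ½mv² and r = mv/(|q|B): eliminate v to get m = qB²r²/(2V).
m = (1.602×10⁻¹⁹)(0.0563)²(0.249)²/(2·6330) ≈ 2.49×10⁻²⁷ kg.

m ≈ 2.49×10⁻²⁷ kg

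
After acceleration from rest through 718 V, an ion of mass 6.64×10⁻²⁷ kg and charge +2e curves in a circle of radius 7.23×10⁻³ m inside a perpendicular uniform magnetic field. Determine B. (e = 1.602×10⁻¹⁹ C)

B ≈ 0.755 T

v = √(2|q|V/m) = √(2·3.204×10⁻¹⁹·718/6.64×10⁻²⁷) ≈ 2.632×10⁵ m/s.
B = mv/(|q|r) = (6.64×10⁻²⁷)(2.632×10⁵)/((3.204×10⁻¹⁹)(7.23×10⁻³)) ≈ 0.755 T.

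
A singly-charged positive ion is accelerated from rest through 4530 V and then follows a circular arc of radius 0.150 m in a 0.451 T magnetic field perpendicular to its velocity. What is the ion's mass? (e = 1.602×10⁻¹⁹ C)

m ≈ 8.09×10⁻²⁶ kg

Combine |q|V = ½mv² and r = mv/(|q|B): eliminate v to get m = qB²r²/(2V).
m = (1.602×10⁻¹⁹)(0.451)²(0.150)²/(2·4530) ≈ 8.09×10⁻²⁶ kg.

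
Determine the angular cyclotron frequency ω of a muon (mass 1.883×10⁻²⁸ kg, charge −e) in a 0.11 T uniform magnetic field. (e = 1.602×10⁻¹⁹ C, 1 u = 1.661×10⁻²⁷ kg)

ω = |q|B/m.
ω = (1.602×10⁻¹⁹)(0.11)/1.883×10⁻²⁸ ≈ 9.4×10⁷ rad/s.

ω ≈ 9.4×10⁷ rad/s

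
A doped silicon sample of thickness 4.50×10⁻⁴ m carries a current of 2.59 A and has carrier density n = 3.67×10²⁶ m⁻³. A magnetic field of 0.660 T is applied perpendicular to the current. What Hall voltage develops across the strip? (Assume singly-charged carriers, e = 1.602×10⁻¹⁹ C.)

V_H = IB/(n e t).
V_H = (2.59)(0.660)/((3.67×10²⁶)(1.602×10⁻¹⁹)(4.50×10⁻⁴)) ≈ 6.46×10⁻⁵ V.

V_H ≈ 6.46×10⁻⁵ V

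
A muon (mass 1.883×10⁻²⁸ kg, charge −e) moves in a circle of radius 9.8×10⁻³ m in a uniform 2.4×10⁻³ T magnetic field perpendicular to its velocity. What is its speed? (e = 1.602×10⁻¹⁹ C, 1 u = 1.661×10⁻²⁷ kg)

v ≈ 2.0×10⁴ m/s

From |q|vB = mv²/r, v = |q|Br/m.
v = (1.602×10⁻¹⁹)(2.4×10⁻³)(9.8×10⁻³)/1.883×10⁻²⁸ ≈ 2.0×10⁴ m/s.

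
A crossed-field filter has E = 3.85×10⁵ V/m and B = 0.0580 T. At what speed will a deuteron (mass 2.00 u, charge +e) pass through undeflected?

For undeflected motion the electric and magnetic forces balance: qE = qvB.
v = E/B = 3.85×10⁵/0.0580 = 6.64×10⁶ m/s.
The result is independent of the particle's charge and mass.

v = 6.64×10⁶ m/s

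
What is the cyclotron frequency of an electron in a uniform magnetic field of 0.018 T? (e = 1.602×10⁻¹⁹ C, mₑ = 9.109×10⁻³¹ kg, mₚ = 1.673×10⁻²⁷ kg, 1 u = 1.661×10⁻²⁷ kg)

f ≈ 5.0×10⁸ Hz

f = |q|B/(2πm).
f = (1.602×10⁻¹⁹)(0.018)/(2π·9.109×10⁻³¹) ≈ 5.0×10⁸ Hz.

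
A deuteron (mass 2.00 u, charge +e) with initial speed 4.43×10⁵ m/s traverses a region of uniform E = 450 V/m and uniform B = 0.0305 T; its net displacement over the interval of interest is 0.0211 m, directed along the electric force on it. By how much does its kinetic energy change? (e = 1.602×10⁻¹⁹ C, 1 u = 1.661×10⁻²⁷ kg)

The magnetic force is always ⟂ v and does no work; only the electric force changes KE.
ΔKE = F_E · d = |q|E d = (1.602×10⁻¹⁹)(450)(0.0211) ≈ 1.52×10⁻¹⁸ J.

ΔKE ≈ 1.52×10⁻¹⁸ J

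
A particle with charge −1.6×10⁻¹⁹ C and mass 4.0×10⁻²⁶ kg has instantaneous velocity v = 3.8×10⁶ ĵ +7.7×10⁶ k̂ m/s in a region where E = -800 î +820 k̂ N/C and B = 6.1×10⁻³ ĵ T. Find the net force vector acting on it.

F ≈ (7.64×10⁻¹⁵, 0, -1.31×10⁻¹⁶) N

v×B = (-4.70×10⁴, 0, 0) N/C.
E + v×B = (-4.78×10⁴, 0, 820) N/C.
F = q(E + v×B) = (−1.6×10⁻¹⁹ C)·(-4.78×10⁴, 0, 820) = (7.64×10⁻¹⁵, 0, -1.31×10⁻¹⁶) N.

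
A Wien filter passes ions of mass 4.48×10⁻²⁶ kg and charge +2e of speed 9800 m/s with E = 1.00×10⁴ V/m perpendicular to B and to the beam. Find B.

B = 1.02 T

Balance of forces in the selector: qE = qvB ⇒ B = E/v.
B = 1.00×10⁴/9800 = 1.02 T.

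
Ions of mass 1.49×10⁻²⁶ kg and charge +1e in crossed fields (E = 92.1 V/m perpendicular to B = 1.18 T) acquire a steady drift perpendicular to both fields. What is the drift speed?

v_d ≈ 78.1 m/s

In crossed fields the guiding centre drifts at v_d = |E×B|/B² = E/B, independent of charge and mass.
v_d = 92.1/1.18 = 78.1 m/s.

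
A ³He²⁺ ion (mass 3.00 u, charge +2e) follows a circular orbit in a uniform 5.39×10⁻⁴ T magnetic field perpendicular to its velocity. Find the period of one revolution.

The cyclotron period depends only on m, q, B: T = 2πm/(|q|B).
T = 2π(4.983×10⁻²⁷)/((3.204×10⁻¹⁹)(5.39×10⁻⁴)) ≈ 1.81×10⁻⁴ s.

T ≈ 1.81×10⁻⁴ s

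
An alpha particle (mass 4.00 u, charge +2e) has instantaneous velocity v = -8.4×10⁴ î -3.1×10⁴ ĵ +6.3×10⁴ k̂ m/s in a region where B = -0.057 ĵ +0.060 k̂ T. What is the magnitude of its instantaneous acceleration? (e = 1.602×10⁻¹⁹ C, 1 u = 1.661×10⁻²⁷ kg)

v×B = (1730, 5040, 4790) N/C.
F = q v×B = (3.204×10⁻¹⁹ C)·(1730, 5040, 4790) = (5.55×10⁻¹⁶, 1.61×10⁻¹⁵, 1.53×10⁻¹⁵) N.
|a| = |F|/m = 2.295×10⁻¹⁵/6.644×10⁻²⁷ ≈ 3.45×10¹¹ m/s².

|a| ≈ 3.45×10¹¹ m/s²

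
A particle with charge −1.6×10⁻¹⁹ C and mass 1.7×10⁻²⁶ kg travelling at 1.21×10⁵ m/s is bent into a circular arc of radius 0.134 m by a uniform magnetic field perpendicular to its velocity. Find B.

B ≈ 0.0959 T

From |q|vB = mv²/r, B = mv/(|q|r).
B = (1.7×10⁻²⁶)(1.21×10⁵)/((1.6×10⁻¹⁹)(0.134)) ≈ 0.0959 T.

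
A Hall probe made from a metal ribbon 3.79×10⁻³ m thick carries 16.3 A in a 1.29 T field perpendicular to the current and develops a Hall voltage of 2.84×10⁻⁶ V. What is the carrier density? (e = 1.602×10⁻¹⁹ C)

n ≈ 1.22×10²⁸ m⁻³

From V_H = IB/(n e t), n = IB/(V_H e t).
n = (16.3)(1.29)/((2.84×10⁻⁶)(1.602×10⁻¹⁹)(3.79×10⁻³)) ≈ 1.22×10²⁸ m⁻³.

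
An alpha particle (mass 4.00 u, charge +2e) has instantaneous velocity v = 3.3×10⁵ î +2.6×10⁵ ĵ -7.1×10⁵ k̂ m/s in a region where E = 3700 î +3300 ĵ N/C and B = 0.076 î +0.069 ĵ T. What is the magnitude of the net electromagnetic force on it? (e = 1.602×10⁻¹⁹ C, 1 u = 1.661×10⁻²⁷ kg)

|F| ≈ 2.34×10⁻¹⁴ N

v×B = (4.90×10⁴, -5.40×10⁴, 3010) N/C.
E + v×B = (5.27×10⁴, -5.07×10⁴, 3010) N/C.
F = q(E + v×B) = (3.204×10⁻¹⁹ C)·(5.27×10⁴, -5.07×10⁴, 3010) = (1.69×10⁻¹⁴, -1.62×10⁻¹⁴, 9.64×10⁻¹⁶) N.
|F| = 2.34×10⁻¹⁴ N.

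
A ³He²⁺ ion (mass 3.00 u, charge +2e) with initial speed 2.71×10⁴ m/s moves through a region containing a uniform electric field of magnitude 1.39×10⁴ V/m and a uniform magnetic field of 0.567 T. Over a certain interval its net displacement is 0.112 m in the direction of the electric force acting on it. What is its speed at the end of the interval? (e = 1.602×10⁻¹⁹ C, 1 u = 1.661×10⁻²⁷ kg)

B does no work; ΔKE = |q|E d.
½mv_f² = ½mv₀² + |q|Ed = ½(4.983×10⁻²⁷)(2.71×10⁴)² + (3.204×10⁻¹⁹)(1.39×10⁴)(0.112) ≈ 1.830×10⁻¹⁸ J + 4.988×10⁻¹⁶ J ≈ 5.006×10⁻¹⁶ J.
v_f = √(2·5.006×10⁻¹⁶/4.983×10⁻²⁷) ≈ 4.48×10⁵ m/s.

v_f ≈ 4.48×10⁵ m/s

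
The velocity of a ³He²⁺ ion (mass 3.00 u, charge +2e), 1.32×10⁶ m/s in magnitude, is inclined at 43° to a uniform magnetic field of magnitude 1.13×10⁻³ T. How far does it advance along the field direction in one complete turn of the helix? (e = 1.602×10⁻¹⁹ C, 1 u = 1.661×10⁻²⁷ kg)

v∥ = v cosθ = 1.32×10⁶·cos43° ≈ 9.654×10⁵ m/s.
T = 2πm/(|q|B) = 2π(4.983×10⁻²⁷)/((3.204×10⁻¹⁹)(1.13×10⁻³)) ≈ 8.648×10⁻⁵ s.
pitch = v∥ T = (9.654×10⁵)(8.648×10⁻⁵) ≈ 83.5 m.

p ≈ 83.5 m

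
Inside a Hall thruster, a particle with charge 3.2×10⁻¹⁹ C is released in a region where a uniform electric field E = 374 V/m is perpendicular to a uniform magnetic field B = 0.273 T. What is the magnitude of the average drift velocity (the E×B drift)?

In crossed fields the guiding centre drifts at v_d = |E×B|/B² = E/B, independent of charge and mass.
v_d = 374/0.273 = 1370 m/s.

v_d ≈ 1370 m/s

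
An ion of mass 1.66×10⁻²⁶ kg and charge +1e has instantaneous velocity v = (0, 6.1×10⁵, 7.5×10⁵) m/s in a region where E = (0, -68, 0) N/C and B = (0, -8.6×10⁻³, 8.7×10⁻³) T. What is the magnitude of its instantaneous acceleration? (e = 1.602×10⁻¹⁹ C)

|a| ≈ 1.13×10¹¹ m/s²

v×B = (1.18×10⁴, 0, 0) N/C.
E + v×B = (1.18×10⁴, -68.0, 0) N/C.
F = q(E + v×B) = (1.602×10⁻¹⁹ C)·(1.18×10⁴, -68.0, 0) = (1.88×10⁻¹⁵, -1.09×10⁻¹⁷, 0) N.
|a| = |F|/m = 1.884×10⁻¹⁵/1.66×10⁻²⁶ ≈ 1.13×10¹¹ m/s².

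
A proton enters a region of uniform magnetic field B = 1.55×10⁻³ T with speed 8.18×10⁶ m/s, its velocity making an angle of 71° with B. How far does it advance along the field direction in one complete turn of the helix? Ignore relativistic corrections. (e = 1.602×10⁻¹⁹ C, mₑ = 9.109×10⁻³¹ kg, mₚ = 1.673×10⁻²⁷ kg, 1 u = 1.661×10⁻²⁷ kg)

v∥ = v cosθ = 8.18×10⁶·cos71° ≈ 2.663×10⁶ m/s.
T = 2πm/(|q|B) = 2π(1.673×10⁻²⁷)/((1.602×10⁻¹⁹)(1.55×10⁻³)) ≈ 4.233×10⁻⁵ s.
pitch = v∥ T = (2.663×10⁶)(4.233×10⁻⁵) ≈ 113 m.

p ≈ 113 m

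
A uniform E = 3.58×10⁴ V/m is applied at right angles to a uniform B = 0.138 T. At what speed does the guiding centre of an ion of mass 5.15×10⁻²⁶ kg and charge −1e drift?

The steady drift has the magnetic force balancing the electric force, so v_d = E/B.
v_d = 3.58×10⁴/0.138 = 2.59×10⁵ m/s.

v_d ≈ 2.59×10⁵ m/s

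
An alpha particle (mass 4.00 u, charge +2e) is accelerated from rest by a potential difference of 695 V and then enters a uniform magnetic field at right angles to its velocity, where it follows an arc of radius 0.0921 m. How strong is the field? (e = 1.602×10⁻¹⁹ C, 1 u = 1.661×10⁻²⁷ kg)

B ≈ 0.0583 T

v = √(2|q|V/m) = √(2·3.204×10⁻¹⁹·695/6.644×10⁻²⁷) ≈ 2.589×10⁵ m/s.
B = mv/(|q|r) = (6.644×10⁻²⁷)(2.589×10⁵)/((3.204×10⁻¹⁹)(0.0921)) ≈ 0.0583 T.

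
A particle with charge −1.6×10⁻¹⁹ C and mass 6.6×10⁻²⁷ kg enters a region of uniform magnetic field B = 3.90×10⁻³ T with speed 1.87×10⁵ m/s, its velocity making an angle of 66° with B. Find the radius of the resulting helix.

r ≈ 1.81 m

v⊥ = v sinθ = 1.87×10⁵·sin66° ≈ 1.708×10⁵ m/s.
r = m v⊥/(|q|B) = (6.6×10⁻²⁷)(1.708×10⁵)/((1.6×10⁻¹⁹)(3.90×10⁻³)) ≈ 1.81 m.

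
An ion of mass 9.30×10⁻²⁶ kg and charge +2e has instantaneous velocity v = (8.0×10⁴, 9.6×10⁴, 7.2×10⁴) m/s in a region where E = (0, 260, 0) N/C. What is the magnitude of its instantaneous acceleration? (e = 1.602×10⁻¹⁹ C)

Only an electric field acts, so F = qE = (3.204×10⁻¹⁹ C)·(0, 260, 0) = (0, 8.33×10⁻¹⁷, 0) N.
|a| = |F|/m = 8.330×10⁻¹⁷/9.30×10⁻²⁶ ≈ 8.96×10⁸ m/s².

|a| ≈ 8.96×10⁸ m/s²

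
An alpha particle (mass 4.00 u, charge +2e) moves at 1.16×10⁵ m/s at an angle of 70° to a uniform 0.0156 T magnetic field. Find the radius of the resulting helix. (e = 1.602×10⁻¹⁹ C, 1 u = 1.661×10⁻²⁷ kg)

r ≈ 0.145 m

v⊥ = v sinθ = 1.16×10⁵·sin70° ≈ 1.090×10⁵ m/s.
r = m v⊥/(|q|B) = (6.644×10⁻²⁷)(1.090×10⁵)/((3.204×10⁻¹⁹)(0.0156)) ≈ 0.145 m.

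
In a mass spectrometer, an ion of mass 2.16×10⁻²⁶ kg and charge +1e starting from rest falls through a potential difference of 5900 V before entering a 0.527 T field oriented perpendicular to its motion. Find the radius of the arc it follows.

Acceleration: |q|V = ½mv² ⇒ v = √(2|q|V/m) = √(2·1.602×10⁻¹⁹·5900/2.16×10⁻²⁶) ≈ 2.958×10⁵ m/s.
In the field: r = mv/(|q|B) = (2.16×10⁻²⁶)(2.958×10⁵)/((1.602×10⁻¹⁹)(0.527)) ≈ 0.0757 m.

r ≈ 0.0757 m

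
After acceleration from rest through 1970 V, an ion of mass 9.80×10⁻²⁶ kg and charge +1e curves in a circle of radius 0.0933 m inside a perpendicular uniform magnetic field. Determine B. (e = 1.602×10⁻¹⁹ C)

v = √(2|q|V/m) = √(2·1.602×10⁻¹⁹·1970/9.80×10⁻²⁶) ≈ 8.025×10⁴ m/s.
B = mv/(|q|r) = (9.80×10⁻²⁶)(8.025×10⁴)/((1.602×10⁻¹⁹)(0.0933)) ≈ 0.526 T.

B ≈ 0.526 T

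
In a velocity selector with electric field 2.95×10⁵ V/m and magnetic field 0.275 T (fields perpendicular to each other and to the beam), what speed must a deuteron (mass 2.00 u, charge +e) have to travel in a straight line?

v = 1.07×10⁶ m/s

Zero net Lorentz force requires |qE| = |q v×B|, i.e. E = vB.
v = E/B = 2.95×10⁵/0.275 = 1.07×10⁶ m/s.
The result is independent of the particle's charge and mass.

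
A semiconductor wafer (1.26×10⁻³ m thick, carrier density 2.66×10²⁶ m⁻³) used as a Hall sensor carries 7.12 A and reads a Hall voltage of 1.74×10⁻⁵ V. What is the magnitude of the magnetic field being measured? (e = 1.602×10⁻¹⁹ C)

B ≈ 0.131 T

From V_H = IB/(n e t), B = V_H n e t / I.
B = (1.74×10⁻⁵)(2.66×10²⁶)(1.602×10⁻¹⁹)(1.26×10⁻³)/7.12 ≈ 0.131 T.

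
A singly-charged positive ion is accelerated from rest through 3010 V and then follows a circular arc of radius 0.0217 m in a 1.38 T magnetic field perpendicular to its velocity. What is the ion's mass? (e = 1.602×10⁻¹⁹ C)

Combine |q|V = ½mv² and r = mv/(|q|B): eliminate v to get m = qB²r²/(2V).
m = (1.602×10⁻¹⁹)(1.38)²(0.0217)²/(2·3010) ≈ 2.39×10⁻²⁶ kg.

m ≈ 2.39×10⁻²⁶ kg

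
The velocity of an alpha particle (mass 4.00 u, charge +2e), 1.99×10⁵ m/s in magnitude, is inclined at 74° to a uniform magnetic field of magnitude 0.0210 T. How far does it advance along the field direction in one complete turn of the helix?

v∥ = v cosθ = 1.99×10⁵·cos74° ≈ 5.485×10⁴ m/s.
T = 2πm/(|q|B) = 2π(6.644×10⁻²⁷)/((3.204×10⁻¹⁹)(0.0210)) ≈ 6.204×10⁻⁶ s.
pitch = v∥ T = (5.485×10⁴)(6.204×10⁻⁶) ≈ 0.340 m.

p ≈ 0.340 m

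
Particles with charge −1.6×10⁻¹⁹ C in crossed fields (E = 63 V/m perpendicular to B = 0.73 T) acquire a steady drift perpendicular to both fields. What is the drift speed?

The E×B drift speed is v_d = E/B.
v_d = 63/0.73 = 86 m/s.

v_d ≈ 86 m/s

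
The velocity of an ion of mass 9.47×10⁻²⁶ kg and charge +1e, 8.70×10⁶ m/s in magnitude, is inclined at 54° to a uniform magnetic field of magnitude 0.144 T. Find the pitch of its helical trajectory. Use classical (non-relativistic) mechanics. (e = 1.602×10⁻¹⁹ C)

v∥ = v cosθ = 8.70×10⁶·cos54° ≈ 5.114×10⁶ m/s.
T = 2πm/(|q|B) = 2π(9.47×10⁻²⁶)/((1.602×10⁻¹⁹)(0.144)) ≈ 2.579×10⁻⁵ s.
pitch = v∥ T = (5.114×10⁶)(2.579×10⁻⁵) ≈ 132 m.

p ≈ 132 m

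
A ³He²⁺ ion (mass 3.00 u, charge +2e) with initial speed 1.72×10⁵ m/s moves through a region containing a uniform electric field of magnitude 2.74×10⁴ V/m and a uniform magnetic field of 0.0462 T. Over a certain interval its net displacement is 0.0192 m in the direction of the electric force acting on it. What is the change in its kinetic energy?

ΔKE ≈ 1.69×10⁻¹⁶ J

The magnetic force is always ⟂ v and does no work; only the electric force changes KE.
ΔKE = F_E · d = |q|E d = (3.204×10⁻¹⁹)(2.74×10⁴)(0.0192) ≈ 1.69×10⁻¹⁶ J.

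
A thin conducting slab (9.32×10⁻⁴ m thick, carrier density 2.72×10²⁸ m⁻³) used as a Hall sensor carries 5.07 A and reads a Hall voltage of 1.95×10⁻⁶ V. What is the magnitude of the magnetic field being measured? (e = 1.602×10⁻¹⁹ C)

B ≈ 1.56 T

From V_H = IB/(n e t), B = V_H n e t / I.
B = (1.95×10⁻⁶)(2.72×10²⁸)(1.602×10⁻¹⁹)(9.32×10⁻⁴)/5.07 ≈ 1.56 T.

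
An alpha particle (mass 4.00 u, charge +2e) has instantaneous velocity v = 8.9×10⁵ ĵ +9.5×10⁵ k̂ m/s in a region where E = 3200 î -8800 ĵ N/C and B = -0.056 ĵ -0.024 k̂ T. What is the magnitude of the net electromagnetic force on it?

v×B = (3.18×10⁴, 0, 0) N/C.
E + v×B = (3.50×10⁴, -8800, 0) N/C.
F = q(E + v×B) = (3.204×10⁻¹⁹ C)·(3.50×10⁴, -8800, 0) = (1.12×10⁻¹⁴, -2.82×10⁻¹⁵, 0) N.
|F| = 1.16×10⁻¹⁴ N.

|F| ≈ 1.16×10⁻¹⁴ N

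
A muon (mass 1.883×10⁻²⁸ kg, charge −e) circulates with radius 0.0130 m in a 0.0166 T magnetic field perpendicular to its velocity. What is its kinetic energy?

KE ≈ 19.8 eV

v = |q|Br/m, then KE = ½mv² = (qBr)²/(2m).
v = (1.602×10⁻¹⁹)(0.0166)(0.0130)/1.883×10⁻²⁸ ≈ 1.836×10⁵ m/s.
KE = ½(1.883×10⁻²⁸)(1.836×10⁵)² ≈ 3.17×10⁻¹⁸ J = 19.8 eV.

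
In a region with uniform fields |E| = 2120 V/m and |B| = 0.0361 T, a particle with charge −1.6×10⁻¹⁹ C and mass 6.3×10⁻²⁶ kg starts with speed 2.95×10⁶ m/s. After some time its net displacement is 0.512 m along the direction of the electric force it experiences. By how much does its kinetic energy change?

The magnetic force is always ⟂ v and does no work; only the electric force changes KE.
ΔKE = F_E · d = |q|E d = (1.6×10⁻¹⁹)(2120)(0.512) ≈ 1.74×10⁻¹⁶ J.

ΔKE ≈ 1.74×10⁻¹⁶ J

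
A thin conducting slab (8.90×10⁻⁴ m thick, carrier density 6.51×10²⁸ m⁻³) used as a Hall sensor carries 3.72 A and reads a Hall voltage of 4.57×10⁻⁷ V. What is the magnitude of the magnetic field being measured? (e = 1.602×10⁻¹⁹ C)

B ≈ 1.14 T

From V_H = IB/(n e t), B = V_H n e t / I.
B = (4.57×10⁻⁷)(6.51×10²⁸)(1.602×10⁻¹⁹)(8.90×10⁻⁴)/3.72 ≈ 1.14 T.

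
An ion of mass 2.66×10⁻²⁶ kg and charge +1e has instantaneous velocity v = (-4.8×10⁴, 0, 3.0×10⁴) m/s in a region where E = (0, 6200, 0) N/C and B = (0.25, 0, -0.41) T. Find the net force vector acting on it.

v×B = (0, -1.22×10⁴, 0) N/C.
E + v×B = (0, -5980, 0) N/C.
F = q(E + v×B) = (1.602×10⁻¹⁹ C)·(0, -5980, 0) = (0, -9.58×10⁻¹⁶, 0) N.

F ≈ (0, -9.58×10⁻¹⁶, 0) N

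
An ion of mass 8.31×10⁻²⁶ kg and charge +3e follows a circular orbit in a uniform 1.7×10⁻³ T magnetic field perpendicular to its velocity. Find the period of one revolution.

T ≈ 6.4×10⁻⁴ s

The cyclotron period depends only on m, q, B: T = 2πm/(|q|B).
T = 2π(8.31×10⁻²⁶)/((4.806×10⁻¹⁹)(1.7×10⁻³)) ≈ 6.4×10⁻⁴ s.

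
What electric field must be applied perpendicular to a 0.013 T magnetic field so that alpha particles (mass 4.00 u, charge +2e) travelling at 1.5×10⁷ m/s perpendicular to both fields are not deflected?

E = 2.0×10⁵ V/m

For straight-line motion qE = qvB, so E = vB.
E = 1.5×10⁷ × 0.013 = 2.0×10⁵ V/m.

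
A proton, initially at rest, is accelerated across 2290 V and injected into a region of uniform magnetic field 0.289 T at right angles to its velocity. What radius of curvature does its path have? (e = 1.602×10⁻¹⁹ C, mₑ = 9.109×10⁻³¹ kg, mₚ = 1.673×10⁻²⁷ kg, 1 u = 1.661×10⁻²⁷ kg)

r ≈ 0.0239 m

Acceleration: |q|V = ½mv² ⇒ v = √(2|q|V/m) = √(2·1.602×10⁻¹⁹·2290/1.673×10⁻²⁷) ≈ 6.622×10⁵ m/s.
In the field: r = mv/(|q|B) = (1.673×10⁻²⁷)(6.622×10⁵)/((1.602×10⁻¹⁹)(0.289)) ≈ 0.0239 m.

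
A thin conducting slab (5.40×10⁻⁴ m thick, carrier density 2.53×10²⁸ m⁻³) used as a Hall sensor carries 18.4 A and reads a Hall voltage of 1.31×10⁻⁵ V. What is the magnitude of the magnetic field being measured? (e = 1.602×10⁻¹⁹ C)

From V_H = IB/(n e t), B = V_H n e t / I.
B = (1.31×10⁻⁵)(2.53×10²⁸)(1.602×10⁻¹⁹)(5.40×10⁻⁴)/18.4 ≈ 1.56 T.

B ≈ 1.56 T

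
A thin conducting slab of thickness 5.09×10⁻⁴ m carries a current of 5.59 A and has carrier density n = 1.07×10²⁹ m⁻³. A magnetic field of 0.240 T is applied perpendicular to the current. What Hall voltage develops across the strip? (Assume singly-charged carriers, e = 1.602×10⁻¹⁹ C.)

V_H = IB/(n e t).
V_H = (5.59)(0.240)/((1.07×10²⁹)(1.602×10⁻¹⁹)(5.09×10⁻⁴)) ≈ 1.54×10⁻⁷ V.

V_H ≈ 1.54×10⁻⁷ V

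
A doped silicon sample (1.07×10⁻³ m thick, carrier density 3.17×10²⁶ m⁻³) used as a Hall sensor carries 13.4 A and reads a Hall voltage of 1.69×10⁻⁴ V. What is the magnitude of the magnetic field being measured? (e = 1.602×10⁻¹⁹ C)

From V_H = IB/(n e t), B = V_H n e t / I.
B = (1.69×10⁻⁴)(3.17×10²⁶)(1.602×10⁻¹⁹)(1.07×10⁻³)/13.4 ≈ 0.685 T.

B ≈ 0.685 T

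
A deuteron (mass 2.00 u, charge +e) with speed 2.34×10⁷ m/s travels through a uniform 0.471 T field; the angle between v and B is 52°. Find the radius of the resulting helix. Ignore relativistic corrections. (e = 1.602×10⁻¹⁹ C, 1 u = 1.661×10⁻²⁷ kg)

r ≈ 0.812 m

v⊥ = v sinθ = 2.34×10⁷·sin52° ≈ 1.844×10⁷ m/s.
r = m v⊥/(|q|B) = (3.322×10⁻²⁷)(1.844×10⁷)/((1.602×10⁻¹⁹)(0.471)) ≈ 0.812 m.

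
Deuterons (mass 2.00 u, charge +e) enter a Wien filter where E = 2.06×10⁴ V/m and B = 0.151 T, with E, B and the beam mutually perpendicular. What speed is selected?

Straight-line motion ⇒ electric and magnetic forces cancel, so E = vB.
v = E/B = 2.06×10⁴/0.151 = 1.36×10⁵ m/s.

v = 1.36×10⁵ m/s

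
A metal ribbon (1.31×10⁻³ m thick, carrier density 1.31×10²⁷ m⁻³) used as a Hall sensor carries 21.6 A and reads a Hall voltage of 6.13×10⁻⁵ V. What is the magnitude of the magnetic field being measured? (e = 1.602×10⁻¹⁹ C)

From V_H = IB/(n e t), B = V_H n e t / I.
B = (6.13×10⁻⁵)(1.31×10²⁷)(1.602×10⁻¹⁹)(1.31×10⁻³)/21.6 ≈ 0.780 T.

B ≈ 0.780 T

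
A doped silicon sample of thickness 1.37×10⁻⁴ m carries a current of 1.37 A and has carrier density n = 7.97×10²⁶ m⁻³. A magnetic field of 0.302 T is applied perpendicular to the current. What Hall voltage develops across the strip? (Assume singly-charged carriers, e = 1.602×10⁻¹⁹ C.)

V_H = IB/(n e t).
V_H = (1.37)(0.302)/((7.97×10²⁶)(1.602×10⁻¹⁹)(1.37×10⁻⁴)) ≈ 2.37×10⁻⁵ V.

V_H ≈ 2.37×10⁻⁵ V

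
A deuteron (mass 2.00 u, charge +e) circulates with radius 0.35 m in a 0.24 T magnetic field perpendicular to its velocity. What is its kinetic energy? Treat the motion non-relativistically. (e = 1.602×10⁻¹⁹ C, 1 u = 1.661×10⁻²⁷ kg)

v = |q|Br/m, then KE = ½mv² = (qBr)²/(2m).
v = (1.602×10⁻¹⁹)(0.24)(0.35)/3.322×10⁻²⁷ ≈ 4.051×10⁶ m/s.
KE = ½(3.322×10⁻²⁷)(4.051×10⁶)² ≈ 2.7×10⁻¹⁴ J = 1.7×10⁵ eV.

KE ≈ 1.7×10⁵ eV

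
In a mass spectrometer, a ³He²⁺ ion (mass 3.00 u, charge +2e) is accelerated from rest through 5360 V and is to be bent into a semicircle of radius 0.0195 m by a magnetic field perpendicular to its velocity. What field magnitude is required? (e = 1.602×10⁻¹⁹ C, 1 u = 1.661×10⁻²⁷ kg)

B ≈ 0.662 T

v = √(2|q|V/m) = √(2·3.204×10⁻¹⁹·5360/4.983×10⁻²⁷) ≈ 8.302×10⁵ m/s.
B = mv/(|q|r) = (4.983×10⁻²⁷)(8.302×10⁵)/((3.204×10⁻¹⁹)(0.0195)) ≈ 0.662 T.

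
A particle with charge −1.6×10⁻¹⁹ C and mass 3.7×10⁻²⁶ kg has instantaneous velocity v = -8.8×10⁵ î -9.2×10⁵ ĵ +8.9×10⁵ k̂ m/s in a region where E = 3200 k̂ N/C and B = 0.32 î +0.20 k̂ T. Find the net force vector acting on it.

v×B = (-1.84×10⁵, 4.61×10⁵, 2.94×10⁵) N/C.
E + v×B = (-1.84×10⁵, 4.61×10⁵, 2.98×10⁵) N/C.
F = q(E + v×B) = (−1.6×10⁻¹⁹ C)·(-1.84×10⁵, 4.61×10⁵, 2.98×10⁵) = (2.94×10⁻¹⁴, -7.37×10⁻¹⁴, -4.76×10⁻¹⁴) N.

F ≈ (2.94×10⁻¹⁴, -7.37×10⁻¹⁴, -4.76×10⁻¹⁴) N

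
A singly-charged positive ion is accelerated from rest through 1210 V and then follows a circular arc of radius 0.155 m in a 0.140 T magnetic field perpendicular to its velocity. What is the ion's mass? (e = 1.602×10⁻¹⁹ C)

Combine |q|V = ½mv² and r = mv/(|q|B): eliminate v to get m = qB²r²/(2V).
m = (1.602×10⁻¹⁹)(0.140)²(0.155)²/(2·1210) ≈ 3.12×10⁻²⁶ kg.

m ≈ 3.12×10⁻²⁶ kg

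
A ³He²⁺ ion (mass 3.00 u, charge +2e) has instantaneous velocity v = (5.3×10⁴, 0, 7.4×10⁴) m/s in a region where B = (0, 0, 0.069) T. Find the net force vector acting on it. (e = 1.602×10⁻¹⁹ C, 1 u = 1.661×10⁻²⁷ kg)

F ≈ (0, -1.17×10⁻¹⁵, 0) N

v×B = (0, -3660, 0) N/C.
F = q v×B = (3.204×10⁻¹⁹ C)·(0, -3660, 0) = (0, -1.17×10⁻¹⁵, 0) N.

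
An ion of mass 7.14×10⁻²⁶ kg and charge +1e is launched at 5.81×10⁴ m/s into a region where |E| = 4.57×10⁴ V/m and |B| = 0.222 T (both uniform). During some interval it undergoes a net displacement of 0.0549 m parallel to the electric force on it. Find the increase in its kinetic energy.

ΔKE ≈ 4.02×10⁻¹⁶ J

The magnetic force is always ⟂ v and does no work; only the electric force changes KE.
ΔKE = F_E · d = |q|E d = (1.602×10⁻¹⁹)(4.57×10⁴)(0.0549) ≈ 4.02×10⁻¹⁶ J.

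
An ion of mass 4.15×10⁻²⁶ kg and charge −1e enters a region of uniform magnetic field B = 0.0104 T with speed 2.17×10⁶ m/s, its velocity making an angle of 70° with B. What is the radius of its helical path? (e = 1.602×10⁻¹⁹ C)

r ≈ 50.8 m

v⊥ = v sinθ = 2.17×10⁶·sin70° ≈ 2.039×10⁶ m/s.
r = m v⊥/(|q|B) = (4.15×10⁻²⁶)(2.039×10⁶)/((1.602×10⁻¹⁹)(0.0104)) ≈ 50.8 m.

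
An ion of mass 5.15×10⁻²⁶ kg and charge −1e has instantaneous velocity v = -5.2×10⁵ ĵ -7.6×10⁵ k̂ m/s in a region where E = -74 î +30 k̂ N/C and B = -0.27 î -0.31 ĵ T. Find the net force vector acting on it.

v×B = (-2.36×10⁵, 2.05×10⁵, -1.40×10⁵) N/C.
E + v×B = (-2.36×10⁵, 2.05×10⁵, -1.40×10⁵) N/C.
F = q(E + v×B) = (−1.602×10⁻¹⁹ C)·(-2.36×10⁵, 2.05×10⁵, -1.40×10⁵) = (3.78×10⁻¹⁴, -3.29×10⁻¹⁴, 2.25×10⁻¹⁴) N.

F ≈ (3.78×10⁻¹⁴, -3.29×10⁻¹⁴, 2.25×10⁻¹⁴) N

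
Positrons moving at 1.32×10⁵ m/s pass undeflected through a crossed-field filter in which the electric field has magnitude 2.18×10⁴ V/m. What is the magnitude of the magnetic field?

Balance of forces in the selector: qE = qvB ⇒ B = E/v.
B = 2.18×10⁴/1.32×10⁵ = 0.165 T.

B = 0.165 T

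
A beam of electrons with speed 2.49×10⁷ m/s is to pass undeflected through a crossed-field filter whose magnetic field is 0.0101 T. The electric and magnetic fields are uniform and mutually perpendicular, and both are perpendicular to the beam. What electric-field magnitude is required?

E = 2.51×10⁵ V/m

For straight-line motion qE = qvB, so E = vB.
E = 2.49×10⁷ × 0.0101 = 2.51×10⁵ V/m.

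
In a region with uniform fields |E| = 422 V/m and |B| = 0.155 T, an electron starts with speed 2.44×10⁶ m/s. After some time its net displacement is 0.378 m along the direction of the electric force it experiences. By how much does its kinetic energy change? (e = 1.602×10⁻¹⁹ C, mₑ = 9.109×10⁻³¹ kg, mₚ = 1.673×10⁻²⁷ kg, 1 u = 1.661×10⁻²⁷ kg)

The magnetic force is always ⟂ v and does no work; only the electric force changes KE.
ΔKE = F_E · d = |q|E d = (1.602×10⁻¹⁹)(422)(0.378) ≈ 2.56×10⁻¹⁷ J.

ΔKE ≈ 2.56×10⁻¹⁷ J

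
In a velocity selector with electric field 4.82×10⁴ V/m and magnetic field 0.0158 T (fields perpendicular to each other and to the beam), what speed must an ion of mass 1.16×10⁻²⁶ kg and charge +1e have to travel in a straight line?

For undeflected motion the electric and magnetic forces balance: qE = qvB.
v = E/B = 4.82×10⁴/0.0158 = 3.05×10⁶ m/s.

v = 3.05×10⁶ m/s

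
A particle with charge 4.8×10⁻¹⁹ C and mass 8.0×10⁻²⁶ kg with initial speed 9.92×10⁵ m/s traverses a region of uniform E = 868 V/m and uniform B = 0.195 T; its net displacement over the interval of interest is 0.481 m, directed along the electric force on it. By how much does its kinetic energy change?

The magnetic force is always ⟂ v and does no work; only the electric force changes KE.
ΔKE = F_E · d = |q|E d = (4.8×10⁻¹⁹)(868)(0.481) ≈ 2.00×10⁻¹⁶ J.

ΔKE ≈ 2.00×10⁻¹⁶ J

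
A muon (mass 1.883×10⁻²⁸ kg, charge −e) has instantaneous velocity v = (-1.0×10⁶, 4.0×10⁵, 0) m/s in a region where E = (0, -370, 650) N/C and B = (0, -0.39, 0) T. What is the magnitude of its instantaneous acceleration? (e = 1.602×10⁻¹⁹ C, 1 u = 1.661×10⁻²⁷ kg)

|a| ≈ 3.32×10¹⁴ m/s²

v×B = (0, 0, 3.90×10⁵) N/C.
E + v×B = (0, -370, 3.91×10⁵) N/C.
F = q(E + v×B) = (−1.602×10⁻¹⁹ C)·(0, -370, 3.91×10⁵) = (0, 5.93×10⁻¹⁷, -6.26×10⁻¹⁴) N.
|a| = |F|/m = 6.258×10⁻¹⁴/1.883×10⁻²⁸ ≈ 3.32×10¹⁴ m/s².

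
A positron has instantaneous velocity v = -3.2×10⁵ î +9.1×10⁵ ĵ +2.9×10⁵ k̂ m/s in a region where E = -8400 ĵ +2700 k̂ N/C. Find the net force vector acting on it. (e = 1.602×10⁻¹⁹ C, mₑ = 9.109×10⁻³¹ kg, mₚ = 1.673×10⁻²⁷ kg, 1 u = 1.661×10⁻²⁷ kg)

F ≈ (0, -1.35×10⁻¹⁵, 4.33×10⁻¹⁶) N

Only an electric field acts, so F = qE = (1.602×10⁻¹⁹ C)·(0, -8400, 2700) = (0, -1.35×10⁻¹⁵, 4.33×10⁻¹⁶) N.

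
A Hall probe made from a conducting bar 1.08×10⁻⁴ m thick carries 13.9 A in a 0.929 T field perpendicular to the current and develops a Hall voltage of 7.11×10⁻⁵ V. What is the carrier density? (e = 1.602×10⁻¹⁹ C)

n ≈ 1.05×10²⁸ m⁻³

From V_H = IB/(n e t), n = IB/(V_H e t).
n = (13.9)(0.929)/((7.11×10⁻⁵)(1.602×10⁻¹⁹)(1.08×10⁻⁴)) ≈ 1.05×10²⁸ m⁻³.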